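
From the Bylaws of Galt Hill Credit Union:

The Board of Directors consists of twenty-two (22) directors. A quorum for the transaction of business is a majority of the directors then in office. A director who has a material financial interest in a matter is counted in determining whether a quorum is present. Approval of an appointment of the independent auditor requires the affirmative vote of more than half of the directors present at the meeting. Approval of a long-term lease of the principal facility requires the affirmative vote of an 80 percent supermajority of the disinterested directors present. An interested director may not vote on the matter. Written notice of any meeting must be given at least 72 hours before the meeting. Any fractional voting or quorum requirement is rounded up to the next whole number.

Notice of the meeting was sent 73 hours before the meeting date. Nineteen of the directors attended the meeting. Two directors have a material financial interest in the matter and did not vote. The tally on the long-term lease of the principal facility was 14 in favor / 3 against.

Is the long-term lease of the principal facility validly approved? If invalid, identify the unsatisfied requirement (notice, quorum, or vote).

Valid — all requirements satisfied.

Notice: 73 hours given; 72 required (73 ≥ 72). Satisfied.
Quorum: 19 present (interested directors count toward quorum); quorum is 12. Satisfied.
Vote: the long-term lease of the principal facility requires four-fifths of the disinterested directors present (19 − 2 = 17). 4/5 of 17 = 13.60, rounded up to 14, so 14 affirmative votes are needed; 14 voted in favor. Satisfied.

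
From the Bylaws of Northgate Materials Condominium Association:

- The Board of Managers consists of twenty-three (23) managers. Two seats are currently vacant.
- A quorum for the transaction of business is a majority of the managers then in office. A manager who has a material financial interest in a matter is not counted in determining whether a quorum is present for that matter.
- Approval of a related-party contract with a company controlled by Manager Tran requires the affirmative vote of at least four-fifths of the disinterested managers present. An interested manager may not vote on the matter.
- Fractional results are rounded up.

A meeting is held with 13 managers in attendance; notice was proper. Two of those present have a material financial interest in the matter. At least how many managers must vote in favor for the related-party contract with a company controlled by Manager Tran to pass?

The related-party contract with a company controlled by Manager Tran requires four-fifths of the disinterested managers present (13 − 2 = 11).
4/5 of 11 = 8.80, rounded up to 9.

9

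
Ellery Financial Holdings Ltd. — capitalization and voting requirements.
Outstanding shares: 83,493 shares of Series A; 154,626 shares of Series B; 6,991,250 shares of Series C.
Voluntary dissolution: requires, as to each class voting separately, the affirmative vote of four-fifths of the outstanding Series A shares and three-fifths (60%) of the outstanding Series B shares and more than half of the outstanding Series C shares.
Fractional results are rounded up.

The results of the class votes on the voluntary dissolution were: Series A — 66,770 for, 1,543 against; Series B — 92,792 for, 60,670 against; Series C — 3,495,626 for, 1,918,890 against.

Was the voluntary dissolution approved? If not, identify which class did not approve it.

Not approved — the Series A shares did not give the required vote.

Series A: 4/5 of 83493 = 66794.40, rounded up to 66795; 66,795 required, 66,770 in favor — not approved.
Series B: 3/5 of 154626 = 92775.60, rounded up to 92776; 92,776 required, 92,792 in favor — approved.
Series C: a majority of 6991250 is 3495626; 3,495,626 required, 3,495,626 in favor — approved.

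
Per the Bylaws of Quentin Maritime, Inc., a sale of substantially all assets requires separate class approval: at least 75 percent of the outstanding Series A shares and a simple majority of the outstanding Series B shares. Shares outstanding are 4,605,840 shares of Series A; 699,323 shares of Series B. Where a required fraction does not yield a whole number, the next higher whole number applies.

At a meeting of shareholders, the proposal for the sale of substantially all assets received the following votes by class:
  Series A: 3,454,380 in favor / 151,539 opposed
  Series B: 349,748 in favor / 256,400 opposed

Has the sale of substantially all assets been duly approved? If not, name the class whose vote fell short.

Approved — every class gave the required vote.

Series A: 3/4 of 4605840 = 3454380; 3,454,380 required, 3,454,380 in favor — approved.
Series B: a majority of 699323 is 349662; 349,662 required, 349,748 in favor — approved.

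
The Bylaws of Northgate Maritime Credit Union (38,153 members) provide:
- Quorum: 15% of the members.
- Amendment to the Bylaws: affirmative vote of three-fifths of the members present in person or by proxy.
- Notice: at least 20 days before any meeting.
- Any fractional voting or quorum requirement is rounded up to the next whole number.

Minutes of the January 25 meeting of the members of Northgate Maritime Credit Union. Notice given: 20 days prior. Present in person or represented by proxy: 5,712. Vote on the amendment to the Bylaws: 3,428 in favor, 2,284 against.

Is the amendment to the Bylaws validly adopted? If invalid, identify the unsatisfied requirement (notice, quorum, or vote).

Notice: 20 days given; 20 required. Satisfied.
Quorum: 15% of 38,153 = 5,722.95, rounded up to 5,723; 5,712 present. Not satisfied.
Vote: requires three-fifths of those present (5,712); 3/5 of 5712 = 3427.20, rounded up to 3428, so 3,428 needed; 3,428 in favor. Satisfied.

Invalid — quorum requirement not satisfied.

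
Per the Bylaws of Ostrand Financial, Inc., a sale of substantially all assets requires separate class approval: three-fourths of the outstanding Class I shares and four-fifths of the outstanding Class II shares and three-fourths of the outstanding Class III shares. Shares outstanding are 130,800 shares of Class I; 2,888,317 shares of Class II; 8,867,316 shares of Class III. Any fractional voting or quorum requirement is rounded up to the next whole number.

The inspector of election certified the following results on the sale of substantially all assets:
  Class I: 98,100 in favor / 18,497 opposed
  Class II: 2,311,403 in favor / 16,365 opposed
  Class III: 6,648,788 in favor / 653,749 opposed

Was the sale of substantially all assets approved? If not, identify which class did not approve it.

Not approved — the Class III shares did not give the required vote.

Class I: 3/4 of 130800 = 98100; 98,100 required, 98,100 in favor — approved.
Class II: 4/5 of 2888317 = 2310653.60, rounded up to 2310654; 2,310,654 required, 2,311,403 in favor — approved.
Class III: 3/4 of 8867316 = 6650487; 6,650,487 required, 6,648,788 in favor — not approved.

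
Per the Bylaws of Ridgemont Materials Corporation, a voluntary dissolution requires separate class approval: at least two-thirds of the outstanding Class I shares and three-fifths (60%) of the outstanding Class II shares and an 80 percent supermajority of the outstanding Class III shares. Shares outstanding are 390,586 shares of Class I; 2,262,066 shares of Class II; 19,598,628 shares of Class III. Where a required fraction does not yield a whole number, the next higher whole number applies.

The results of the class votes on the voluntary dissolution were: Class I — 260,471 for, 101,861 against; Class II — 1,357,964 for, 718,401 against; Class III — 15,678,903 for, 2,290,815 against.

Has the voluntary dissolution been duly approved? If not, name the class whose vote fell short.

Approved — every class gave the required vote.

Class I: 2/3 of 390586 = 260390.67, rounded up to 260391; 260,391 required, 260,471 in favor — approved.
Class II: 3/5 of 2262066 = 1357239.60, rounded up to 1357240; 1,357,240 required, 1,357,964 in favor — approved.
Class III: 4/5 of 19598628 = 15678902.40, rounded up to 15678903; 15,678,903 required, 15,678,903 in favor — approved.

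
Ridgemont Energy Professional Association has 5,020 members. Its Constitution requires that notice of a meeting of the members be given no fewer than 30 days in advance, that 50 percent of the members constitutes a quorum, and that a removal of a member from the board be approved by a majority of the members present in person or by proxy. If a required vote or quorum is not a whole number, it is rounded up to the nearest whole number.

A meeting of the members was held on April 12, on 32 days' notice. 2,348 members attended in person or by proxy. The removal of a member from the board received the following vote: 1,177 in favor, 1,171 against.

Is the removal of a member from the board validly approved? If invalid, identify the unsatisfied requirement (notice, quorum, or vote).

Notice: 32 days given; 30 required. Satisfied.
Quorum: 50% of 5,020 = 2,510; 2,348 present. Not satisfied.
Vote: requires a majority of those present (2,348); a majority of 2348 is 1175, so 1,175 needed; 1,177 in favor. Satisfied.

Invalid — quorum requirement not satisfied.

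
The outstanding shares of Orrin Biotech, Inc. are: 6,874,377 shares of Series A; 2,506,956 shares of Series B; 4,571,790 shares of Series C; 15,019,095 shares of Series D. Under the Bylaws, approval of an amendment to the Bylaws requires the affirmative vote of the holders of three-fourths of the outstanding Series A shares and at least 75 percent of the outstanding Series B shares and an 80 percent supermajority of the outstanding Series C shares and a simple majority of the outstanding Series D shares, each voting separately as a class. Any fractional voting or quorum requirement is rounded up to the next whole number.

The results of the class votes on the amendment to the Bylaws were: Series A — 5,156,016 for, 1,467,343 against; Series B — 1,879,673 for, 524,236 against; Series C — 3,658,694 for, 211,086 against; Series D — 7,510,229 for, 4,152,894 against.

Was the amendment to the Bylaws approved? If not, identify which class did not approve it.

Series A: 3/4 of 6874377 = 5155782.75, rounded up to 5155783; 5,155,783 required, 5,156,016 in favor — approved.
Series B: 3/4 of 2506956 = 1880217; 1,880,217 required, 1,879,673 in favor — not approved.
Series C: 4/5 of 4571790 = 3657432; 3,657,432 required, 3,658,694 in favor — approved.
Series D: a majority of 15019095 is 7509548; 7,509,548 required, 7,510,229 in favor — approved.

Not approved — the Series B shares did not give the required vote.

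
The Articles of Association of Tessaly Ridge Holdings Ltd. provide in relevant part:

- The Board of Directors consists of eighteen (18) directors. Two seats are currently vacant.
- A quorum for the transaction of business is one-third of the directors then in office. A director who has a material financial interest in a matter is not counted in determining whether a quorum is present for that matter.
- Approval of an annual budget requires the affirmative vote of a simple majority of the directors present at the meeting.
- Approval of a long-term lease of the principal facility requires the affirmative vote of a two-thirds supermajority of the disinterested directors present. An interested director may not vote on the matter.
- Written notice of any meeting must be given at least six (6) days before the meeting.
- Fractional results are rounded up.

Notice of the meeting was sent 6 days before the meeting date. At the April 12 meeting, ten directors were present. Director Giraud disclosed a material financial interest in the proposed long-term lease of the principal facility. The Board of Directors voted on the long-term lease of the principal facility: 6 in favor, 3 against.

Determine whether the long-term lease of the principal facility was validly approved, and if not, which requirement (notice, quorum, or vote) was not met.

Notice: 6 days given; 6 required (6 ≥ 6). Satisfied.
Quorum: 10 present, but the 1 interested director does not count, leaving 9. Quorum is 6. Satisfied.
Vote: the long-term lease of the principal facility requires two-thirds of the disinterested directors present (10 − 1 = 9). 2/3 of 9 = 6, so 6 affirmative votes are needed; 6 voted in favor. Satisfied.

Valid — all requirements satisfied.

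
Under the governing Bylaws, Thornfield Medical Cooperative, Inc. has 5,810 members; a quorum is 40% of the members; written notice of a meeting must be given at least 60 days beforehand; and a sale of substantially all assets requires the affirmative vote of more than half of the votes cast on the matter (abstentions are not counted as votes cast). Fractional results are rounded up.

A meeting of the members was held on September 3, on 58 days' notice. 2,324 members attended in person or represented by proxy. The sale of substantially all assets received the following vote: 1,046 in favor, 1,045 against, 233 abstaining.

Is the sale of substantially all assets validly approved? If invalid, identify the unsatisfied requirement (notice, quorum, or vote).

Invalid — notice requirement not satisfied.

Notice: 58 days given; 60 required. Not satisfied.
Quorum: 40% of 5,810 = 2,324; 2,324 present. Satisfied.
Vote: requires a majority of the votes cast (2,324 − 233 abstaining = 2,091); a majority of 2091 is 1046, so 1,046 needed; 1,046 in favor. Satisfied.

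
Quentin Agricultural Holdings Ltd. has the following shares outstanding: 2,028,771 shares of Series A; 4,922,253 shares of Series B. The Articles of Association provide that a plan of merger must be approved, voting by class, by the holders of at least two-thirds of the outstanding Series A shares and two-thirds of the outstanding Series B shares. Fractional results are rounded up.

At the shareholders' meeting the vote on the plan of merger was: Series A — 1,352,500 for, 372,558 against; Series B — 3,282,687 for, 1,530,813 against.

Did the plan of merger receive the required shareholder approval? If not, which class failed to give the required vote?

Not approved — the Series A shares did not give the required vote.

Series A: 2/3 of 2028771 = 1352514; 1,352,514 required, 1,352,500 in favor — not approved.
Series B: 2/3 of 4922253 = 3281502; 3,281,502 required, 3,282,687 in favor — approved.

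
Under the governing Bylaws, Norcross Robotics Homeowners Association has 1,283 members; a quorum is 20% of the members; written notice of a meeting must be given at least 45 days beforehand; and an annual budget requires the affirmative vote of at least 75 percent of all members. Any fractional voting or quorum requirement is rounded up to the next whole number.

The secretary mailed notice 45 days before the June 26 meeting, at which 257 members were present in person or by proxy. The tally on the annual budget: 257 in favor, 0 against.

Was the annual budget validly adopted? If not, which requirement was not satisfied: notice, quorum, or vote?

Invalid — vote requirement not satisfied.

Notice: 45 days given; 45 required. Satisfied.
Quorum: 20% of 1,283 = 256.60, rounded up to 257; 257 present. Satisfied.
Vote: requires three-fourths of all members (1,283); 3/4 of 1283 = 962.25, rounded up to 963, so 963 needed; 257 in favor. Not satisfied.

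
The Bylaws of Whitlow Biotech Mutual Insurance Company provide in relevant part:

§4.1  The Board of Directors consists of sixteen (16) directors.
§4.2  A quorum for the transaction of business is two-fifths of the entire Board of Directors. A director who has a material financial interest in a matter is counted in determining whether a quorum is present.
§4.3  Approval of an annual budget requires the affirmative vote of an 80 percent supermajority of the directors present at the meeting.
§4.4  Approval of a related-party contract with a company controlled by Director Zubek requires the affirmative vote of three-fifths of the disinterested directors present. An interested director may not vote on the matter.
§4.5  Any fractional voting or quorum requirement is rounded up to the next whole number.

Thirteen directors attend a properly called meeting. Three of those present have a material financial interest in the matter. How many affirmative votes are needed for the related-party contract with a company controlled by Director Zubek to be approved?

6

The related-party contract with a company controlled by Director Zubek requires three-fifths of the disinterested directors present (13 − 3 = 10).
3/5 of 10 = 6.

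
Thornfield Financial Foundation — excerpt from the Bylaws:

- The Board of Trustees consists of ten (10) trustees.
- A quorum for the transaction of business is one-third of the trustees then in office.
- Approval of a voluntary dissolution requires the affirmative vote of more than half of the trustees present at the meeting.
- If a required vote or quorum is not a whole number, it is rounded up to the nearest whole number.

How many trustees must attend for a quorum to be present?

1/3 of 10 = 3.33, rounded up to 4.

4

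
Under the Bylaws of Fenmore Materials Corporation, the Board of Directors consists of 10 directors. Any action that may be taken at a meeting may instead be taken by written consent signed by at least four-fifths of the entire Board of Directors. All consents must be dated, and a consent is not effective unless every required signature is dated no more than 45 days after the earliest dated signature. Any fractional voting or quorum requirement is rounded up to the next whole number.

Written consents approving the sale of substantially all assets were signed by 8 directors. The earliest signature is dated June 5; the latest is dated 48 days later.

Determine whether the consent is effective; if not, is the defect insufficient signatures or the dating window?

Signatures required: at least four-fifths of 10 — 4/5 of 10 = 8, so 8 needed; 8 signed. Sufficient.
Dating window: the latest signature is 48 days after the earliest; the limit is 45 days. Outside the window.

Not effective — dating-window requirement not satisfied.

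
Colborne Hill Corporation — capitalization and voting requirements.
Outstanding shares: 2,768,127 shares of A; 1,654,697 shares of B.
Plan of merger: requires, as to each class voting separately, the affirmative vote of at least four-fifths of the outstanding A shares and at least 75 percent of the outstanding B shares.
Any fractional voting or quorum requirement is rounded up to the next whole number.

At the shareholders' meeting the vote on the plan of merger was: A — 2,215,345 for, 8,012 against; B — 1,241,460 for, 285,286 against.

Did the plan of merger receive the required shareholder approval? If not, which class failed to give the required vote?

Approved — every class gave the required vote.

A: 4/5 of 2768127 = 2214501.60, rounded up to 2214502; 2,214,502 required, 2,215,345 in favor — approved.
B: 3/4 of 1654697 = 1241022.75, rounded up to 1241023; 1,241,023 required, 1,241,460 in favor — approved.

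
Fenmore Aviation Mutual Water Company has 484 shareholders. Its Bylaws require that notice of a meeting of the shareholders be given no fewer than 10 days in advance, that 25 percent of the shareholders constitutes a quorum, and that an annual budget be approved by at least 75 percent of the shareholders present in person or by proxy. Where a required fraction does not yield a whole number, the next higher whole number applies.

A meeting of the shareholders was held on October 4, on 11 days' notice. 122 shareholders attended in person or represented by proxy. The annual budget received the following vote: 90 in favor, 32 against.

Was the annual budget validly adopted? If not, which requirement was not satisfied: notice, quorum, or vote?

Notice: 11 days given; 10 required. Satisfied.
Quorum: 25% of 484 = 121; 122 present. Satisfied.
Vote: requires three-fourths of those present (122); 3/4 of 122 = 91.50, rounded up to 92, so 92 needed; 90 in favor. Not satisfied.

Invalid — vote requirement not satisfied.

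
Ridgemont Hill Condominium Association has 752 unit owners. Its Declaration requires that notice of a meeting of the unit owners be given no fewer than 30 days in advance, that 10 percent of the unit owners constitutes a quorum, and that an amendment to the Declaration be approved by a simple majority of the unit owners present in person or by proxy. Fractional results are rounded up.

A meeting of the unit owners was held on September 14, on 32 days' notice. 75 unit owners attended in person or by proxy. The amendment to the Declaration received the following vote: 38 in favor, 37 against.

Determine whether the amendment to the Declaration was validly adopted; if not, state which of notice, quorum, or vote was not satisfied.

Invalid — quorum requirement not satisfied.

Notice: 32 days given; 30 required. Satisfied.
Quorum: 10% of 752 = 75.20, rounded up to 76; 75 present. Not satisfied.
Vote: requires a majority of those present (75); a majority of 75 is 38, so 38 needed; 38 in favor. Satisfied.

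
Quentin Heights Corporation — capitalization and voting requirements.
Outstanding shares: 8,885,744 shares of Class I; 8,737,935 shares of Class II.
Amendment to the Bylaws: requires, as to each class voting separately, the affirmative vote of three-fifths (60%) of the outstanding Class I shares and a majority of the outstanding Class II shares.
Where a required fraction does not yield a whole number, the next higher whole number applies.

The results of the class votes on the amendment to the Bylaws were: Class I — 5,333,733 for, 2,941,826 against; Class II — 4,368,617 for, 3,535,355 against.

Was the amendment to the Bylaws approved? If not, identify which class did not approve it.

Not approved — the Class II shares did not give the required vote.

Class I: 3/5 of 8885744 = 5331446.40, rounded up to 5331447; 5,331,447 required, 5,333,733 in favor — approved.
Class II: a majority of 8737935 is 4368968; 4,368,968 required, 4,368,617 in favor — not approved.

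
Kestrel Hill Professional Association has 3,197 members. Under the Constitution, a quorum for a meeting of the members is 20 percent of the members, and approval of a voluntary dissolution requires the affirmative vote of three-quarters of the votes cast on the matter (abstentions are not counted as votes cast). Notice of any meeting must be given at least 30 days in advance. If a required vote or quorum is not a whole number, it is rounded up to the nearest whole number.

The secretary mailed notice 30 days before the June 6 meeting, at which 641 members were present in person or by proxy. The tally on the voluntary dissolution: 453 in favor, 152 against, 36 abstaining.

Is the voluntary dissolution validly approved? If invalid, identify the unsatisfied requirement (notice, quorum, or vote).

Notice: 30 days given; 30 required. Satisfied.
Quorum: 20% of 3,197 = 639.40, rounded up to 640; 641 present. Satisfied.
Vote: requires three-fourths of the votes cast (641 − 36 abstaining = 605); 3/4 of 605 = 453.75, rounded up to 454, so 454 needed; 453 in favor. Not satisfied.

Invalid — vote requirement not satisfied.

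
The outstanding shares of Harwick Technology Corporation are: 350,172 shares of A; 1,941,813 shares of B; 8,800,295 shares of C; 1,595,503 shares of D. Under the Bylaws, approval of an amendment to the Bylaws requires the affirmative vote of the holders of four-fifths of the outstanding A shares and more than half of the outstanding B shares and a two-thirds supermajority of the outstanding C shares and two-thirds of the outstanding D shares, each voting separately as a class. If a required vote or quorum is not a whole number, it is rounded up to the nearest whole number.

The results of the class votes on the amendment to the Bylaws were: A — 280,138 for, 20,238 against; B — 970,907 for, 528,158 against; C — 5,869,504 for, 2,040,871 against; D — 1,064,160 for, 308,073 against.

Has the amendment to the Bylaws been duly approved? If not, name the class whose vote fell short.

Approved — every class gave the required vote.

A: 4/5 of 350172 = 280137.60, rounded up to 280138; 280,138 required, 280,138 in favor — approved.
B: a majority of 1941813 is 970907; 970,907 required, 970,907 in favor — approved.
C: 2/3 of 8800295 = 5866863.33, rounded up to 5866864; 5,866,864 required, 5,869,504 in favor — approved.
D: 2/3 of 1595503 = 1063668.67, rounded up to 1063669; 1,063,669 required, 1,064,160 in favor — approved.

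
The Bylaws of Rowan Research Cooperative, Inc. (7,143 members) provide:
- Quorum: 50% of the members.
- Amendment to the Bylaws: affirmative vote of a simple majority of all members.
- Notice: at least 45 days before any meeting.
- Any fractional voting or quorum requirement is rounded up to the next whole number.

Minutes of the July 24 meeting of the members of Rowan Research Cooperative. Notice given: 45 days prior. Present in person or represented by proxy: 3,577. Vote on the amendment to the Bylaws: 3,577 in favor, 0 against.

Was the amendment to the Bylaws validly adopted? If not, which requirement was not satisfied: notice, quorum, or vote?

Valid — all requirements satisfied.

Notice: 45 days given; 45 required. Satisfied.
Quorum: 50% of 7,143 = 3,571.50, rounded up to 3,572; 3,577 present. Satisfied.
Vote: requires a majority of all members (7,143); a majority of 7143 is 3572, so 3,572 needed; 3,577 in favor. Satisfied.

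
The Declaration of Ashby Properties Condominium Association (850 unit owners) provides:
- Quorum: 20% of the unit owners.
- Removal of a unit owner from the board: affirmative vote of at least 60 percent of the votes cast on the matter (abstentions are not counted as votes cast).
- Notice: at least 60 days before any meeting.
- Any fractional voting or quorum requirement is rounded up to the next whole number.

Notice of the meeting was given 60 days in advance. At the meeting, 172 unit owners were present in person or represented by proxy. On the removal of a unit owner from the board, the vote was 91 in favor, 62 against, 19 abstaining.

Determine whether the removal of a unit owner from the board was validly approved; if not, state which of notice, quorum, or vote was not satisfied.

Invalid — vote requirement not satisfied.

Notice: 60 days given; 60 required. Satisfied.
Quorum: 20% of 850 = 170; 172 present. Satisfied.
Vote: requires three-fifths of the votes cast (172 − 19 abstaining = 153); 3/5 of 153 = 91.80, rounded up to 92, so 92 needed; 91 in favor. Not satisfied.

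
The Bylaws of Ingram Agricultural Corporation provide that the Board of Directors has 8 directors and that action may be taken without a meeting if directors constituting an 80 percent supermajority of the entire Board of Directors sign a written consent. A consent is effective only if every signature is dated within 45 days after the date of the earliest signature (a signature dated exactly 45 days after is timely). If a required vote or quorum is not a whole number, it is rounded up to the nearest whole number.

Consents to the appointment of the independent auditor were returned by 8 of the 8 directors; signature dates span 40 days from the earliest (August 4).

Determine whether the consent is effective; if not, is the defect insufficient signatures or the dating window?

Signatures required: an 80 percent supermajority of 8 — 4/5 of 8 = 6.40, rounded up to 7, so 7 needed; 8 signed. Sufficient.
Dating window: the latest signature is 40 days after the earliest; the limit is 45 days. Within the window.

Effective — both the signature and dating-window requirements are satisfied.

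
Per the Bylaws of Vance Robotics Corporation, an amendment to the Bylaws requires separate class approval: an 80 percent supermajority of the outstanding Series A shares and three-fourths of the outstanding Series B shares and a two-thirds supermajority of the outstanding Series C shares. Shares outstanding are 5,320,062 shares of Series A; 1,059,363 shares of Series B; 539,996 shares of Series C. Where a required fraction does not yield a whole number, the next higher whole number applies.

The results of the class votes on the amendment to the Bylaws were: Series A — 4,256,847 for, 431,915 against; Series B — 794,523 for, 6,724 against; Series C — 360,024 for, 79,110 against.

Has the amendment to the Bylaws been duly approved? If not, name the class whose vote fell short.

Approved — every class gave the required vote.

Series A: 4/5 of 5320062 = 4256049.60, rounded up to 4256050; 4,256,050 required, 4,256,847 in favor — approved.
Series B: 3/4 of 1059363 = 794522.25, rounded up to 794523; 794,523 required, 794,523 in favor — approved.
Series C: 2/3 of 539996 = 359997.33, rounded up to 359998; 359,998 required, 360,024 in favor — approved.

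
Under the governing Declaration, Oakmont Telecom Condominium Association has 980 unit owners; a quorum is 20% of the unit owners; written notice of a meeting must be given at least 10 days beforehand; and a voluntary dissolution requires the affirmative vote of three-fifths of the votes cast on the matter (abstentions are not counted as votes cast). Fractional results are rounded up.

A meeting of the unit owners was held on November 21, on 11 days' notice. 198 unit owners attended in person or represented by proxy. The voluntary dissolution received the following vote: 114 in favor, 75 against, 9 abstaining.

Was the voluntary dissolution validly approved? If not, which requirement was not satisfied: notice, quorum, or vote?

Notice: 11 days given; 10 required. Satisfied.
Quorum: 20% of 980 = 196; 198 present. Satisfied.
Vote: requires three-fifths of the votes cast (198 − 9 abstaining = 189); 3/5 of 189 = 113.40, rounded up to 114, so 114 needed; 114 in favor. Satisfied.

Valid — all requirements satisfied.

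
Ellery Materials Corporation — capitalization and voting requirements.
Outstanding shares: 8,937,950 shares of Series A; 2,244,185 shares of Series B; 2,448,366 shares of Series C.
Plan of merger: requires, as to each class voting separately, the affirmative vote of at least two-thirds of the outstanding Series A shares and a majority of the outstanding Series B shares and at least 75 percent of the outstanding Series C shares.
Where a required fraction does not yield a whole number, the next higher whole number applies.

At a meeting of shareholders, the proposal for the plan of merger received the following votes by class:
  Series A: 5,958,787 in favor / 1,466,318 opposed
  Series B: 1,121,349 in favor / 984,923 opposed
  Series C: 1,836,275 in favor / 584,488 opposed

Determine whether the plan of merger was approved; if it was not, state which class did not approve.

Not approved — the Series B shares did not give the required vote.

Series A: 2/3 of 8937950 = 5958633.33, rounded up to 5958634; 5,958,634 required, 5,958,787 in favor — approved.
Series B: a majority of 2244185 is 1122093; 1,122,093 required, 1,121,349 in favor — not approved.
Series C: 3/4 of 2448366 = 1836274.50, rounded up to 1836275; 1,836,275 required, 1,836,275 in favor — approved.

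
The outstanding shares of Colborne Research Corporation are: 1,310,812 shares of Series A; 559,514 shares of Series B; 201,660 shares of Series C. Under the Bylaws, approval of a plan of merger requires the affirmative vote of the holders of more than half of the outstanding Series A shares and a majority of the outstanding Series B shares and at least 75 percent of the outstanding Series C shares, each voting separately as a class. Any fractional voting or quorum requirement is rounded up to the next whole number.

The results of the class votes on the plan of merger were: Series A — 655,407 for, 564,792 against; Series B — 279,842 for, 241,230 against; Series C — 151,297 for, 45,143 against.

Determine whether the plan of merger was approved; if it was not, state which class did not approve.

Series A: a majority of 1310812 is 655407; 655,407 required, 655,407 in favor — approved.
Series B: a majority of 559514 is 279758; 279,758 required, 279,842 in favor — approved.
Series C: 3/4 of 201660 = 151245; 151,245 required, 151,297 in favor — approved.

Approved — every class gave the required vote.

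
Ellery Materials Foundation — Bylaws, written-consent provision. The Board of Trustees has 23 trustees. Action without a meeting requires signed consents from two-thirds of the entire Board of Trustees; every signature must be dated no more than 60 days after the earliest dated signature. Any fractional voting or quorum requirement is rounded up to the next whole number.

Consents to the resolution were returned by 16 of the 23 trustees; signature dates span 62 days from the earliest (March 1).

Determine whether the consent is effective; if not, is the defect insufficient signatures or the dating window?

Not effective — dating-window requirement not satisfied.

Signatures required: two-thirds of 23 — 2/3 of 23 = 15.33, rounded up to 16, so 16 needed; 16 signed. Sufficient.
Dating window: the latest signature is 62 days after the earliest; the limit is 60 days. Outside the window.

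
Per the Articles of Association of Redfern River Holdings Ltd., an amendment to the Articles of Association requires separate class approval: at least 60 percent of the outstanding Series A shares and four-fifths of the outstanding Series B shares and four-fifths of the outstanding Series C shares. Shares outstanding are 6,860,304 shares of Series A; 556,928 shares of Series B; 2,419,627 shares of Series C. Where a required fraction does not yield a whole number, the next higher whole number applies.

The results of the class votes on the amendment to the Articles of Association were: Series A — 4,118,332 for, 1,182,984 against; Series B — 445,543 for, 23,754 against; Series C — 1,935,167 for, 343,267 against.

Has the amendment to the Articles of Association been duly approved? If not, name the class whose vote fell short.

Series A: 3/5 of 6860304 = 4116182.40, rounded up to 4116183; 4,116,183 required, 4,118,332 in favor — approved.
Series B: 4/5 of 556928 = 445542.40, rounded up to 445543; 445,543 required, 445,543 in favor — approved.
Series C: 4/5 of 2419627 = 1935701.60, rounded up to 1935702; 1,935,702 required, 1,935,167 in favor — not approved.

Not approved — the Series C shares did not give the required vote.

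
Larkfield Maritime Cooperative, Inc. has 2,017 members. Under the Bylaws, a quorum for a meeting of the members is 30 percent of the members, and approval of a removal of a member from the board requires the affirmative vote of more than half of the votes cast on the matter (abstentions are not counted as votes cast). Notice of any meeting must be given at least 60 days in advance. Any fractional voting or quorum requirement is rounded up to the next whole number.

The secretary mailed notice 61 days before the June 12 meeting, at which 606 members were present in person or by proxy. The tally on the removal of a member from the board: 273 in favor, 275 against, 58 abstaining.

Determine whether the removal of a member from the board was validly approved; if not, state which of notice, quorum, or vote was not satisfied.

Notice: 61 days given; 60 required. Satisfied.
Quorum: 30% of 2,017 = 605.10, rounded up to 606; 606 present. Satisfied.
Vote: requires a majority of the votes cast (606 − 58 abstaining = 548); a majority of 548 is 275, so 275 needed; 273 in favor. Not satisfied.

Invalid — vote requirement not satisfied.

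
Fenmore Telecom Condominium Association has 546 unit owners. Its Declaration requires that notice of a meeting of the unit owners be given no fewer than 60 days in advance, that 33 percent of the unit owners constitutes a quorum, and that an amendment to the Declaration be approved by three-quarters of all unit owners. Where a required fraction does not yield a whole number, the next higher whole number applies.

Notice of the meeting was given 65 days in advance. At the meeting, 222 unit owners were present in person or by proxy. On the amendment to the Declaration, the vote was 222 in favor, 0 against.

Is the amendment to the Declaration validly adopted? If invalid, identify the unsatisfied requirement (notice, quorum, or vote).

Invalid — vote requirement not satisfied.

Notice: 65 days given; 60 required. Satisfied.
Quorum: 33% of 546 = 180.18, rounded up to 181; 222 present. Satisfied.
Vote: requires three-fourths of all unit owners (546); 3/4 of 546 = 409.50, rounded up to 410, so 410 needed; 222 in favor. Not satisfied.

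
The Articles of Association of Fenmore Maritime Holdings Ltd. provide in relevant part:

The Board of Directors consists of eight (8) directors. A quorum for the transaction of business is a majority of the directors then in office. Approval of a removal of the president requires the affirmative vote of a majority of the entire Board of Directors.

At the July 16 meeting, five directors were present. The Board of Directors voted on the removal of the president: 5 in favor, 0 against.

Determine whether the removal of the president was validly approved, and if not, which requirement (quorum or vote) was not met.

Quorum: 5 present; quorum is 5. Satisfied.
Vote: the removal of the president requires a majority of the entire Board of Directors (8). A majority of 8 is 5, so 5 affirmative votes are needed; 5 voted in favor. Satisfied.

Valid — all requirements satisfied.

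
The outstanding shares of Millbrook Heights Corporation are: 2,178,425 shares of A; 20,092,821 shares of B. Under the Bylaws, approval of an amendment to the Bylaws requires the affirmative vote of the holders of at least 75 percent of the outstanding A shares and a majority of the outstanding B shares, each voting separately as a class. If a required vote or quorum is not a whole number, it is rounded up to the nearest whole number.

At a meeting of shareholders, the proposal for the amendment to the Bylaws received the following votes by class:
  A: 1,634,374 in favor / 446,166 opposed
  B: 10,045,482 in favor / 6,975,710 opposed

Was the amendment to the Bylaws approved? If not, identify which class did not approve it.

Not approved — the B shares did not give the required vote.

A: 3/4 of 2178425 = 1633818.75, rounded up to 1633819; 1,633,819 required, 1,634,374 in favor — approved.
B: a majority of 20092821 is 10046411; 10,046,411 required, 10,045,482 in favor — not approved.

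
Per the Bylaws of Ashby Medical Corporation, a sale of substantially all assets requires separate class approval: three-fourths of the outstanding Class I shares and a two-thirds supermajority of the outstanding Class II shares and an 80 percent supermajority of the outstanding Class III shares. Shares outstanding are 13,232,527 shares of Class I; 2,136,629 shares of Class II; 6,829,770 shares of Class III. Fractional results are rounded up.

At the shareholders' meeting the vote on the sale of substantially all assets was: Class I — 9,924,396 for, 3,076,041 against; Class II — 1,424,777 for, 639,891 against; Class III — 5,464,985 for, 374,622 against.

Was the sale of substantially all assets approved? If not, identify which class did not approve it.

Class I: 3/4 of 13232527 = 9924395.25, rounded up to 9924396; 9,924,396 required, 9,924,396 in favor — approved.
Class II: 2/3 of 2136629 = 1424419.33, rounded up to 1424420; 1,424,420 required, 1,424,777 in favor — approved.
Class III: 4/5 of 6829770 = 5463816; 5,463,816 required, 5,464,985 in favor — approved.

Approved — every class gave the required vote.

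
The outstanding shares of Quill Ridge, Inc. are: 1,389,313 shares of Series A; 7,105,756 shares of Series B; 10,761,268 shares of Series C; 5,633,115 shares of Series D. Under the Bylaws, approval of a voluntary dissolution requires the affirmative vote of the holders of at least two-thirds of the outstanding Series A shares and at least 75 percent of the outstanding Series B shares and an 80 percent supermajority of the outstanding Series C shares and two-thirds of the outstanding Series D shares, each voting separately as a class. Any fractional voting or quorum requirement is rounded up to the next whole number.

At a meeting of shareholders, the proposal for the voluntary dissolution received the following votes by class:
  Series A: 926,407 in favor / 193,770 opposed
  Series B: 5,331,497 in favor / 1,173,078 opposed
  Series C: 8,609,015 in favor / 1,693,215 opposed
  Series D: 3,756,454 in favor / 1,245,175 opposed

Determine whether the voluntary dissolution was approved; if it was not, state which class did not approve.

Approved — every class gave the required vote.

Series A: 2/3 of 1389313 = 926208.67, rounded up to 926209; 926,209 required, 926,407 in favor — approved.
Series B: 3/4 of 7105756 = 5329317; 5,329,317 required, 5,331,497 in favor — approved.
Series C: 4/5 of 10761268 = 8609014.40, rounded up to 8609015; 8,609,015 required, 8,609,015 in favor — approved.
Series D: 2/3 of 5633115 = 3755410; 3,755,410 required, 3,756,454 in favor — approved.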